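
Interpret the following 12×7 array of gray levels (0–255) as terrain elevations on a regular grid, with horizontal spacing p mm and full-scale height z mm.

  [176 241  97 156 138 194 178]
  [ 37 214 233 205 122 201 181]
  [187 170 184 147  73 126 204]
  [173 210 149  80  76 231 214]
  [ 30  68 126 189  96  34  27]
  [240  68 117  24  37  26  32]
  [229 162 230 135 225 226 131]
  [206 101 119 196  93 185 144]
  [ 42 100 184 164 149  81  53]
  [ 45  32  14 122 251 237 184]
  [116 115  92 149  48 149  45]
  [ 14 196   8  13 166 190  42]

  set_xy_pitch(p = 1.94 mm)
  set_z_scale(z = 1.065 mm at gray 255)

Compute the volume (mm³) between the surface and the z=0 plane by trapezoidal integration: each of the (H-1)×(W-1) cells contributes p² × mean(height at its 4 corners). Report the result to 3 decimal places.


138.748

height_mm = gray/255 × 1.065; cell vol = 1.94² × mean(4 corners)
unit = 1.94² × 1.065 / (4×255) = 0.00392964 mm³ per gray-sum
row 0: Σ corner-gray over 6 cells = 4174  → 16.4023
row 1: Σ corner-gray over 6 cells = 3959  → 15.5574
row 2: Σ corner-gray over 6 cells = 3670  → 14.4218
row 3: Σ corner-gray over 6 cells = 2962  → 11.6396
row 4: Σ corner-gray over 6 cells = 1899  → 7.4624
row 5: Σ corner-gray over 6 cells = 3132  → 12.3076
row 6: Σ corner-gray over 6 cells = 4054  → 15.9308
row 7: Σ corner-gray over 6 cells = 3189  → 12.5316
row 8: Σ corner-gray over 6 cells = 2992  → 11.7575
row 9: Σ corner-gray over 6 cells = 2808  → 11.0344
row 10: Σ corner-gray over 6 cells = 2469  → 9.7023
Σ rows: total corner-gray = 35308  → 138.7478 mm³


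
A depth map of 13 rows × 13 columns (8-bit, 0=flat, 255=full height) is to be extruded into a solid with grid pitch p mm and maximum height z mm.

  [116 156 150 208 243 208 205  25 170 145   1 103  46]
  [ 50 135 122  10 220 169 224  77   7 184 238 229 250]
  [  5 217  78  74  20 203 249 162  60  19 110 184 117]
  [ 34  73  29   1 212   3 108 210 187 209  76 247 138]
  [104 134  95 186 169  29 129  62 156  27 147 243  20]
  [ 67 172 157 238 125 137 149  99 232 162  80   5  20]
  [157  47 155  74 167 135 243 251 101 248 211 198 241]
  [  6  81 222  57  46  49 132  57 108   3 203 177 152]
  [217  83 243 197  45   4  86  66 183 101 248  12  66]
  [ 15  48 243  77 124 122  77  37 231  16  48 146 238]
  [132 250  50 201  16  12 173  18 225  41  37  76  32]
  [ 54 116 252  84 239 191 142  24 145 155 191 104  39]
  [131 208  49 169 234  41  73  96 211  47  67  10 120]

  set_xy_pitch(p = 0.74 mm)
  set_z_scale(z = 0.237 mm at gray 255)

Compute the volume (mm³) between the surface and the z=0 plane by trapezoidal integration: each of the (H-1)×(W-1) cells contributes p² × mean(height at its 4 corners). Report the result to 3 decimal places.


height_mm = gray/255 × 0.237; cell vol = 0.74² × mean(4 corners)
unit = 0.74² × 0.237 / (4×255) = 0.000127236 mm³ per gray-sum
row 0: Σ corner-gray over 12 cells = 6920  → 0.8805
row 1: Σ corner-gray over 12 cells = 6404  → 0.8148
row 2: Σ corner-gray over 12 cells = 5756  → 0.7324
row 3: Σ corner-gray over 12 cells = 5760  → 0.7329
row 4: Σ corner-gray over 12 cells = 6077  → 0.7732
row 5: Σ corner-gray over 12 cells = 7257  → 0.9234
row 6: Σ corner-gray over 12 cells = 6486  → 0.8253
row 7: Σ corner-gray over 12 cells = 5247  → 0.6676
row 8: Σ corner-gray over 12 cells = 5410  → 0.6883
row 9: Σ corner-gray over 12 cells = 4953  → 0.6302
row 10: Σ corner-gray over 12 cells = 5741  → 0.7305
row 11: Σ corner-gray over 12 cells = 6040  → 0.7685
Σ rows: total corner-gray = 72051  → 9.1675 mm³

9.168


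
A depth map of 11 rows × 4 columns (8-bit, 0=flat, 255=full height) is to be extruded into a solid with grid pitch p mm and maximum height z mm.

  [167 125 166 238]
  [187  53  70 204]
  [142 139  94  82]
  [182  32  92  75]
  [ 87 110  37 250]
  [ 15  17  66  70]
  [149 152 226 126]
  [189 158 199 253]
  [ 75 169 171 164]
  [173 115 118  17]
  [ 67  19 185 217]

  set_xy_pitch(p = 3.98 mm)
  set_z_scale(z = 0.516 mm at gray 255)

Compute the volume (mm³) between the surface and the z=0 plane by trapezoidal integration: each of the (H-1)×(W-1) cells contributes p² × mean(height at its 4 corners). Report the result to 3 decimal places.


height_mm = gray/255 × 0.516; cell vol = 3.98² × mean(4 corners)
unit = 3.98² × 0.516 / (4×255) = 0.00801338 mm³ per gray-sum
row 0: Σ corner-gray over 3 cells = 1624  → 13.0137
row 1: Σ corner-gray over 3 cells = 1327  → 10.6338
row 2: Σ corner-gray over 3 cells = 1195  → 9.5760
row 3: Σ corner-gray over 3 cells = 1136  → 9.1032
row 4: Σ corner-gray over 3 cells = 882  → 7.0678
row 5: Σ corner-gray over 3 cells = 1282  → 10.2732
row 6: Σ corner-gray over 3 cells = 2187  → 17.5253
row 7: Σ corner-gray over 3 cells = 2075  → 16.6278
row 8: Σ corner-gray over 3 cells = 1575  → 12.6211
row 9: Σ corner-gray over 3 cells = 1348  → 10.8020
Σ rows: total corner-gray = 14631  → 117.2437 mm³

117.244


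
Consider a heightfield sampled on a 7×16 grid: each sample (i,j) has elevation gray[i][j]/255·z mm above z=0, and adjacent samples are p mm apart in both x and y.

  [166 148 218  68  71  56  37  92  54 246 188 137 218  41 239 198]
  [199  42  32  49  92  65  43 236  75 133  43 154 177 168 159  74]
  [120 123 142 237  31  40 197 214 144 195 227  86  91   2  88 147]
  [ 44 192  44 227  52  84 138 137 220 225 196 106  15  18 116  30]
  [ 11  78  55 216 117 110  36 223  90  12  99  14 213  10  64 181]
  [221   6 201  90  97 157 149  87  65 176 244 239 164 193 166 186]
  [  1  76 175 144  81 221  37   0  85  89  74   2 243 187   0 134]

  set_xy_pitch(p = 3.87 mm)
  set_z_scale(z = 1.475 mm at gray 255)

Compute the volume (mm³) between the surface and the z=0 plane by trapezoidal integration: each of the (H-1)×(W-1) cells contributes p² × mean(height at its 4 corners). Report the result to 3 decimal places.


height_mm = gray/255 × 1.475; cell vol = 3.87² × mean(4 corners)
unit = 3.87² × 1.475 / (4×255) = 0.0216578 mm³ per gray-sum
row 0: Σ corner-gray over 15 cells = 7199  → 155.9143
row 1: Σ corner-gray over 15 cells = 7110  → 153.9868
row 2: Σ corner-gray over 15 cells = 7515  → 162.7582
row 3: Σ corner-gray over 15 cells = 6480  → 140.3424
row 4: Σ corner-gray over 15 cells = 7341  → 158.9897
row 5: Σ corner-gray over 15 cells = 7438  → 161.0905
Σ rows: total corner-gray = 43083  → 933.0818 mm³

933.082


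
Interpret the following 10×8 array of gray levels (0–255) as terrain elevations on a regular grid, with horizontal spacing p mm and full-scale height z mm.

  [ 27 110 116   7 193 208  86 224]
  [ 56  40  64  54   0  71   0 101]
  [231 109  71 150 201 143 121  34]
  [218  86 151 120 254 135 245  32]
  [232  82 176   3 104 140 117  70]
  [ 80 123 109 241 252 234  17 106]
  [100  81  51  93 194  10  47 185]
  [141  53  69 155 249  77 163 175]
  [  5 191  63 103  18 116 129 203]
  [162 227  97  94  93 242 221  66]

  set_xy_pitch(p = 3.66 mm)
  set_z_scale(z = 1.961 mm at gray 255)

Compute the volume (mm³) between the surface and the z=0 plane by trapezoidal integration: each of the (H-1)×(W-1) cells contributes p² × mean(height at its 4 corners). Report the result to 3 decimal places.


765.014

height_mm = gray/255 × 1.961; cell vol = 3.66² × mean(4 corners)
unit = 3.66² × 1.961 / (4×255) = 0.0257537 mm³ per gray-sum
row 0: Σ corner-gray over 7 cells = 2306  → 59.3880
row 1: Σ corner-gray over 7 cells = 2470  → 63.6116
row 2: Σ corner-gray over 7 cells = 4087  → 105.2554
row 3: Σ corner-gray over 7 cells = 3778  → 97.2975
row 4: Σ corner-gray over 7 cells = 3684  → 94.8766
row 5: Σ corner-gray over 7 cells = 3375  → 86.9187
row 6: Σ corner-gray over 7 cells = 3085  → 79.4502
row 7: Σ corner-gray over 7 cells = 3296  → 84.8842
row 8: Σ corner-gray over 7 cells = 3624  → 93.3314
Σ rows: total corner-gray = 29705  → 765.0136 mm³


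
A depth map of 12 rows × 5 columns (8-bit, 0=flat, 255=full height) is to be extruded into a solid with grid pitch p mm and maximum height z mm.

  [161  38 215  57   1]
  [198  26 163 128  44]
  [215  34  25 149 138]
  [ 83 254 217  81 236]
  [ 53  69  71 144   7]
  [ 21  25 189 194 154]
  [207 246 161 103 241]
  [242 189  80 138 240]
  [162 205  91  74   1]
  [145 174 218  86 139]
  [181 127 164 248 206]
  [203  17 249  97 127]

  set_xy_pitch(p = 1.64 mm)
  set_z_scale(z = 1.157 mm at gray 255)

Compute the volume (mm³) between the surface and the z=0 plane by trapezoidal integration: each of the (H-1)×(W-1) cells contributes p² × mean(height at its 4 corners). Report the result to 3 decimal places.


73.086

height_mm = gray/255 × 1.157; cell vol = 1.64² × mean(4 corners)
unit = 1.64² × 1.157 / (4×255) = 0.00305085 mm³ per gray-sum
row 0: Σ corner-gray over 4 cells = 1658  → 5.0583
row 1: Σ corner-gray over 4 cells = 1645  → 5.0186
row 2: Σ corner-gray over 4 cells = 2192  → 6.6875
row 3: Σ corner-gray over 4 cells = 2051  → 6.2573
row 4: Σ corner-gray over 4 cells = 1619  → 4.9393
row 5: Σ corner-gray over 4 cells = 2459  → 7.5020
row 6: Σ corner-gray over 4 cells = 2764  → 8.4325
row 7: Σ corner-gray over 4 cells = 2199  → 6.7088
row 8: Σ corner-gray over 4 cells = 2143  → 6.5380
row 9: Σ corner-gray over 4 cells = 2705  → 8.2525
row 10: Σ corner-gray over 4 cells = 2521  → 7.6912
Σ rows: total corner-gray = 23956  → 73.0862 mm³


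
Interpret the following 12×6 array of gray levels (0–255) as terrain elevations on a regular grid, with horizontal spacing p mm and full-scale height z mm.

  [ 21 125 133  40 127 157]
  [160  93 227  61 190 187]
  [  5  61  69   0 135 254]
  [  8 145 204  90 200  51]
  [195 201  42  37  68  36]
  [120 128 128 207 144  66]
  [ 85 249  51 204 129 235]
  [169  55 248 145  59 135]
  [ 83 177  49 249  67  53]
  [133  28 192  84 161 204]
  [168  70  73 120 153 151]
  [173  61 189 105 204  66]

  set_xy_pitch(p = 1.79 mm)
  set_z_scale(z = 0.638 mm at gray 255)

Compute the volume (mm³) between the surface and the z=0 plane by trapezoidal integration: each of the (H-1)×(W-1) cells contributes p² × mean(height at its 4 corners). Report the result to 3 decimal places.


54.819

height_mm = gray/255 × 0.638; cell vol = 1.79² × mean(4 corners)
unit = 1.79² × 0.638 / (4×255) = 0.00200413 mm³ per gray-sum
row 0: Σ corner-gray over 5 cells = 2517  → 5.0444
row 1: Σ corner-gray over 5 cells = 2278  → 4.5654
row 2: Σ corner-gray over 5 cells = 2126  → 4.2608
row 3: Σ corner-gray over 5 cells = 2264  → 4.5374
row 4: Σ corner-gray over 5 cells = 2327  → 4.6636
row 5: Σ corner-gray over 5 cells = 2986  → 5.9843
row 6: Σ corner-gray over 5 cells = 2904  → 5.8200
row 7: Σ corner-gray over 5 cells = 2538  → 5.0865
row 8: Σ corner-gray over 5 cells = 2487  → 4.9843
row 9: Σ corner-gray over 5 cells = 2418  → 4.8460
row 10: Σ corner-gray over 5 cells = 2508  → 5.0264
Σ rows: total corner-gray = 27353  → 54.8191 mm³


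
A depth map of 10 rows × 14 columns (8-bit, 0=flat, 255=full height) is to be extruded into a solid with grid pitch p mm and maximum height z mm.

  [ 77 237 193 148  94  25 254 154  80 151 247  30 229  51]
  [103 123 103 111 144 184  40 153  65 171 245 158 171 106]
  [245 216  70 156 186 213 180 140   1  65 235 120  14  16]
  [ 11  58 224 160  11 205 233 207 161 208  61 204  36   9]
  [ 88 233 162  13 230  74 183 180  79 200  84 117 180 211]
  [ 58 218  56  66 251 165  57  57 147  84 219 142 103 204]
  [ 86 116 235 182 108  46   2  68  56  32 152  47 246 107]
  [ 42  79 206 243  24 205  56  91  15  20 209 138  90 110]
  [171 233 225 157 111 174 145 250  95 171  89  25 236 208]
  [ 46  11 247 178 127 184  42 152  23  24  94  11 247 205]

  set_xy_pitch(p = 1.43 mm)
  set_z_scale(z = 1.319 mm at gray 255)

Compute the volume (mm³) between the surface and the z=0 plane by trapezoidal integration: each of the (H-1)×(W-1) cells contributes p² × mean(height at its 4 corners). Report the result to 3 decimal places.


163.761

height_mm = gray/255 × 1.319; cell vol = 1.43² × mean(4 corners)
unit = 1.43² × 1.319 / (4×255) = 0.00264434 mm³ per gray-sum
row 0: Σ corner-gray over 13 cells = 7357  → 19.4544
row 1: Σ corner-gray over 13 cells = 6998  → 18.5051
row 2: Σ corner-gray over 13 cells = 7009  → 18.5342
row 3: Σ corner-gray over 13 cells = 7325  → 19.3698
row 4: Σ corner-gray over 13 cells = 7161  → 18.9361
row 5: Σ corner-gray over 13 cells = 6165  → 16.3023
row 6: Σ corner-gray over 13 cells = 5677  → 15.0119
row 7: Σ corner-gray over 13 cells = 7105  → 18.7880
row 8: Σ corner-gray over 13 cells = 7132  → 18.8594
Σ rows: total corner-gray = 61929  → 163.7611 mm³


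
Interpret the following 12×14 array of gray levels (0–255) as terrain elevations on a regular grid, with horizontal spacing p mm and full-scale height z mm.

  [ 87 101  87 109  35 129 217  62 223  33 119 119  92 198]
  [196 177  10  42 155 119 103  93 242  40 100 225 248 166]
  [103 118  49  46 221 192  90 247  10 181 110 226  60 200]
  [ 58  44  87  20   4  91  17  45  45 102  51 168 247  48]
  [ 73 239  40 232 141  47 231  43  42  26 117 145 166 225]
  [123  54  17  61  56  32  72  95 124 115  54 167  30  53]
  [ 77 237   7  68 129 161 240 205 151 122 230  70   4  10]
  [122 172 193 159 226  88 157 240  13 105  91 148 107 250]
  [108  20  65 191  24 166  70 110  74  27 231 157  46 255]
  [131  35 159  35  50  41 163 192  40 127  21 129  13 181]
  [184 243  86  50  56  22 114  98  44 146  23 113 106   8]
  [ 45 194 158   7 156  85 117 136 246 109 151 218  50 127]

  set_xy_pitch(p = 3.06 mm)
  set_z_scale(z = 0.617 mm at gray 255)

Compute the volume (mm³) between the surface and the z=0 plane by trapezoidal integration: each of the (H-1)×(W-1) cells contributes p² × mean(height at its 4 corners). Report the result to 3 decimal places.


359.266

height_mm = gray/255 × 0.617; cell vol = 3.06² × mean(4 corners)
unit = 3.06² × 0.617 / (4×255) = 0.00566406 mm³ per gray-sum
row 0: Σ corner-gray over 13 cells = 6407  → 36.2896
row 1: Σ corner-gray over 13 cells = 6873  → 38.9291
row 2: Σ corner-gray over 13 cells = 5351  → 30.3084
row 3: Σ corner-gray over 13 cells = 5184  → 29.3625
row 4: Σ corner-gray over 13 cells = 5166  → 29.2605
row 5: Σ corner-gray over 13 cells = 5265  → 29.8213
row 6: Σ corner-gray over 13 cells = 7105  → 40.2431
row 7: Σ corner-gray over 13 cells = 6495  → 36.7881
row 8: Σ corner-gray over 13 cells = 5047  → 28.5865
row 9: Σ corner-gray over 13 cells = 4716  → 26.7117
row 10: Σ corner-gray over 13 cells = 5820  → 32.9648
Σ rows: total corner-gray = 63429  → 359.2657 mm³


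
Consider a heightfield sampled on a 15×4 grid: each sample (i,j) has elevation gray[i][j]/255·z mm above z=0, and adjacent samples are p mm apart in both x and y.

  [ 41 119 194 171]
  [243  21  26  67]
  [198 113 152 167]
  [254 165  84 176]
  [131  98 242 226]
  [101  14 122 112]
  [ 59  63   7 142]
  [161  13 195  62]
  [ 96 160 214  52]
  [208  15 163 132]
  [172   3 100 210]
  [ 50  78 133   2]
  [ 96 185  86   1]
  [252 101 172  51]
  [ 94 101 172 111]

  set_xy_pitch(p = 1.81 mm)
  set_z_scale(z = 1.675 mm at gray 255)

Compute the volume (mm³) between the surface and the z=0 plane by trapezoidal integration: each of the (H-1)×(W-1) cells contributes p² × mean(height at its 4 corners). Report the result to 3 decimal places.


height_mm = gray/255 × 1.675; cell vol = 1.81² × mean(4 corners)
unit = 1.81² × 1.675 / (4×255) = 0.00537987 mm³ per gray-sum
row 0: Σ corner-gray over 3 cells = 1242  → 6.6818
row 1: Σ corner-gray over 3 cells = 1299  → 6.9885
row 2: Σ corner-gray over 3 cells = 1823  → 9.8075
row 3: Σ corner-gray over 3 cells = 1965  → 10.5714
row 4: Σ corner-gray over 3 cells = 1522  → 8.1882
row 5: Σ corner-gray over 3 cells = 826  → 4.4438
row 6: Σ corner-gray over 3 cells = 980  → 5.2723
row 7: Σ corner-gray over 3 cells = 1535  → 8.2581
row 8: Σ corner-gray over 3 cells = 1592  → 8.5648
row 9: Σ corner-gray over 3 cells = 1284  → 6.9078
row 10: Σ corner-gray over 3 cells = 1062  → 5.7134
row 11: Σ corner-gray over 3 cells = 1113  → 5.9878
row 12: Σ corner-gray over 3 cells = 1488  → 8.0052
row 13: Σ corner-gray over 3 cells = 1600  → 8.6078
Σ rows: total corner-gray = 19331  → 103.9983 mm³

103.998


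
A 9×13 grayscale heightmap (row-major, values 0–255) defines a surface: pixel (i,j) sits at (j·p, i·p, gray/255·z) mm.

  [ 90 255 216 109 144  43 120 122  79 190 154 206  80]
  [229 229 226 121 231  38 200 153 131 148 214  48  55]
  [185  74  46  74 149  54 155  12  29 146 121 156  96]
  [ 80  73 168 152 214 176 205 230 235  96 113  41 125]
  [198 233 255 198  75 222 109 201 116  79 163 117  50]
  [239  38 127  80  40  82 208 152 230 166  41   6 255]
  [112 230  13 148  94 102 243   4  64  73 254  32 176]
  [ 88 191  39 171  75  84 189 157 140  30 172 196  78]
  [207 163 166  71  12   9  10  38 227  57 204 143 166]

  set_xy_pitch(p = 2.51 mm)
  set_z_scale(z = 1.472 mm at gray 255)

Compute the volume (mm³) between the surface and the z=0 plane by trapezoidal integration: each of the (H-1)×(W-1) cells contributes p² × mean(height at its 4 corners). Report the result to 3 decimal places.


height_mm = gray/255 × 1.472; cell vol = 2.51² × mean(4 corners)
unit = 2.51² × 1.472 / (4×255) = 0.00909191 mm³ per gray-sum
row 0: Σ corner-gray over 12 cells = 7208  → 65.5345
row 1: Σ corner-gray over 12 cells = 6075  → 55.2333
row 2: Σ corner-gray over 12 cells = 5924  → 53.8605
row 3: Σ corner-gray over 12 cells = 7395  → 67.2347
row 4: Σ corner-gray over 12 cells = 6618  → 60.1703
row 5: Σ corner-gray over 12 cells = 5636  → 51.2420
row 6: Σ corner-gray over 12 cells = 5856  → 53.2422
row 7: Σ corner-gray over 12 cells = 5627  → 51.1602
Σ rows: total corner-gray = 50339  → 457.6776 mm³

457.678


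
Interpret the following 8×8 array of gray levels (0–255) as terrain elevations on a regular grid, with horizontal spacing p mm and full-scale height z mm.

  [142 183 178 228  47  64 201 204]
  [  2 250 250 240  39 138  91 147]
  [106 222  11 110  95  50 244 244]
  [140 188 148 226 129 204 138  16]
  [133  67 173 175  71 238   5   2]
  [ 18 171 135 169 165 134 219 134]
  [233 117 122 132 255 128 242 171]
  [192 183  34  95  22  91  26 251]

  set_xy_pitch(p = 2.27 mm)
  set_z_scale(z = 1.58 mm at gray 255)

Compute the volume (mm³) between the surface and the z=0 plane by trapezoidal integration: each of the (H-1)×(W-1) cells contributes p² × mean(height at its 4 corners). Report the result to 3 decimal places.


224.684

height_mm = gray/255 × 1.58; cell vol = 2.27² × mean(4 corners)
unit = 2.27² × 1.58 / (4×255) = 0.00798194 mm³ per gray-sum
row 0: Σ corner-gray over 7 cells = 4313  → 34.4261
row 1: Σ corner-gray over 7 cells = 3979  → 31.7602
row 2: Σ corner-gray over 7 cells = 4036  → 32.2151
row 3: Σ corner-gray over 7 cells = 3815  → 30.4511
row 4: Σ corner-gray over 7 cells = 3731  → 29.7806
row 5: Σ corner-gray over 7 cells = 4534  → 36.1901
row 6: Σ corner-gray over 7 cells = 3741  → 29.8604
Σ rows: total corner-gray = 28149  → 224.6837 mm³


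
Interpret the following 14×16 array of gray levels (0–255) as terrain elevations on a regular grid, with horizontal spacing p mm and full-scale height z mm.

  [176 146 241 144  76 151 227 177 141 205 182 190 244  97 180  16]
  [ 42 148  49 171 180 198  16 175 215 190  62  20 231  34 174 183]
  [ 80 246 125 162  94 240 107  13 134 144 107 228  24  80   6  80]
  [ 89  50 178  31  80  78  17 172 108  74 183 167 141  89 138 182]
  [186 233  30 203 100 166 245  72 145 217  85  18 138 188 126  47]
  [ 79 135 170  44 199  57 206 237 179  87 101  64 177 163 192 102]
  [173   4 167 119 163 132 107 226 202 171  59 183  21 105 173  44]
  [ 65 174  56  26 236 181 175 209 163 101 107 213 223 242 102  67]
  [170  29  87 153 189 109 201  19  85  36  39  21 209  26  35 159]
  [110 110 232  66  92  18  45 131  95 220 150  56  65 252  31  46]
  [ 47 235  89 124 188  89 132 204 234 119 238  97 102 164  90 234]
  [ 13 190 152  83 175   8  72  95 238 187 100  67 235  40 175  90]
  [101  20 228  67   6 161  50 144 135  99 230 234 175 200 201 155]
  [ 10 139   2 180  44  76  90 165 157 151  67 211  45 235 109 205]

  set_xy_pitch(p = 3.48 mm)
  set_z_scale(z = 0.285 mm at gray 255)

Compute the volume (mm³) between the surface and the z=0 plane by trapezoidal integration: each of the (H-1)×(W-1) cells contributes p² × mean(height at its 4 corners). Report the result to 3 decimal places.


height_mm = gray/255 × 0.285; cell vol = 3.48² × mean(4 corners)
unit = 3.48² × 0.285 / (4×255) = 0.00338379 mm³ per gray-sum
row 0: Σ corner-gray over 15 cells = 8945  → 30.2680
row 1: Σ corner-gray over 15 cells = 7531  → 25.4833
row 2: Σ corner-gray over 15 cells = 6863  → 23.2229
row 3: Σ corner-gray over 15 cells = 7448  → 25.2025
row 4: Σ corner-gray over 15 cells = 8368  → 28.3155
row 5: Σ corner-gray over 15 cells = 8084  → 27.3545
row 6: Σ corner-gray over 15 cells = 8429  → 28.5220
row 7: Σ corner-gray over 15 cells = 7353  → 24.8810
row 8: Σ corner-gray over 15 cells = 6087  → 20.5971
row 9: Σ corner-gray over 15 cells = 7773  → 26.3022
row 10: Σ corner-gray over 15 cells = 8228  → 27.8418
row 11: Σ corner-gray over 15 cells = 7893  → 26.7082
row 12: Σ corner-gray over 15 cells = 7713  → 26.0992
Σ rows: total corner-gray = 100715  → 340.7982 mm³

340.798


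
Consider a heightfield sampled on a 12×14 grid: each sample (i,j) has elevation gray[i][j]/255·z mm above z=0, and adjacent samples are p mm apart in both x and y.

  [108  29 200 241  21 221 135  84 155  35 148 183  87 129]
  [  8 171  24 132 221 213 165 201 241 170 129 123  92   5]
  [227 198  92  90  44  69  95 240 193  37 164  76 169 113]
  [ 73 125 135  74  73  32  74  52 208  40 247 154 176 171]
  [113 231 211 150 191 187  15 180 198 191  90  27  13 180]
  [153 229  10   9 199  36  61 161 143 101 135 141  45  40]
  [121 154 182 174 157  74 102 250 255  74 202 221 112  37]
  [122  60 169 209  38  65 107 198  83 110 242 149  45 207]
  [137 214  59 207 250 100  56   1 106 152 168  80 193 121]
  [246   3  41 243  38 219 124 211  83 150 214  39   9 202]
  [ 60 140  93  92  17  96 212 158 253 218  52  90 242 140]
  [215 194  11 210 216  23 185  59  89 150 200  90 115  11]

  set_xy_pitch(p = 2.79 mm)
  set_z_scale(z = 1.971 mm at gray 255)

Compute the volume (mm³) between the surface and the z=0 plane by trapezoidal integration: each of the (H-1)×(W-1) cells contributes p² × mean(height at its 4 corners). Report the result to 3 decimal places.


height_mm = gray/255 × 1.971; cell vol = 2.79² × mean(4 corners)
unit = 2.79² × 1.971 / (4×255) = 0.0150416 mm³ per gray-sum
row 0: Σ corner-gray over 13 cells = 7092  → 106.6752
row 1: Σ corner-gray over 13 cells = 7051  → 106.0585
row 2: Σ corner-gray over 13 cells = 6298  → 94.7322
row 3: Σ corner-gray over 13 cells = 6685  → 100.5533
row 4: Σ corner-gray over 13 cells = 6394  → 96.1762
row 5: Σ corner-gray over 13 cells = 6805  → 102.3583
row 6: Σ corner-gray over 13 cells = 7351  → 110.5710
row 7: Σ corner-gray over 13 cells = 6709  → 100.9143
row 8: Σ corner-gray over 13 cells = 6626  → 99.6658
row 9: Σ corner-gray over 13 cells = 6722  → 101.1098
row 10: Σ corner-gray over 13 cells = 6836  → 102.8246
Σ rows: total corner-gray = 74569  → 1121.6392 mm³

1121.639


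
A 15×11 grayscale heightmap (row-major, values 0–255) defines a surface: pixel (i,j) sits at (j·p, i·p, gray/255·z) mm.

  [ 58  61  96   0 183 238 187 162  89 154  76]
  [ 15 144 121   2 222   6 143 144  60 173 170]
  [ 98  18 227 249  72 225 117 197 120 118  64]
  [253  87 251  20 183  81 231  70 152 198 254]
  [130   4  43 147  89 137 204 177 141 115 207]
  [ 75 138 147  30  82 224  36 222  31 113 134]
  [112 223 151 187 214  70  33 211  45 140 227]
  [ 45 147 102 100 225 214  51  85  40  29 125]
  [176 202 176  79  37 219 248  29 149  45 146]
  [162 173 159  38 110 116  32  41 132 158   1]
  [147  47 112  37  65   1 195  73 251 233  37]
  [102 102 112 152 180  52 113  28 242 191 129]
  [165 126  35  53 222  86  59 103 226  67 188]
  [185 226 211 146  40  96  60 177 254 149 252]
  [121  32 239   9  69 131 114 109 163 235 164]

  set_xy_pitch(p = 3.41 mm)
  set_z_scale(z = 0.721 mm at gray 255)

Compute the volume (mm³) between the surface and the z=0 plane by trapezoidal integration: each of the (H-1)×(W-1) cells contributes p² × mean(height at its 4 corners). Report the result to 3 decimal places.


height_mm = gray/255 × 0.721; cell vol = 3.41² × mean(4 corners)
unit = 3.41² × 0.721 / (4×255) = 0.00821947 mm³ per gray-sum
row 0: Σ corner-gray over 10 cells = 4689  → 38.5411
row 1: Σ corner-gray over 10 cells = 5063  → 41.6152
row 2: Σ corner-gray over 10 cells = 5901  → 48.5031
row 3: Σ corner-gray over 10 cells = 5504  → 45.2400
row 4: Σ corner-gray over 10 cells = 4706  → 38.6808
row 5: Σ corner-gray over 10 cells = 5142  → 42.2645
row 6: Σ corner-gray over 10 cells = 5043  → 41.4508
row 7: Σ corner-gray over 10 cells = 4846  → 39.8316
row 8: Σ corner-gray over 10 cells = 4771  → 39.2151
row 9: Σ corner-gray over 10 cells = 4293  → 35.2862
row 10: Σ corner-gray over 10 cells = 4787  → 39.3466
row 11: Σ corner-gray over 10 cells = 4882  → 40.1275
row 12: Σ corner-gray over 10 cells = 5462  → 44.8947
row 13: Σ corner-gray over 10 cells = 5642  → 46.3743
Σ rows: total corner-gray = 70731  → 581.3714 mm³

581.371


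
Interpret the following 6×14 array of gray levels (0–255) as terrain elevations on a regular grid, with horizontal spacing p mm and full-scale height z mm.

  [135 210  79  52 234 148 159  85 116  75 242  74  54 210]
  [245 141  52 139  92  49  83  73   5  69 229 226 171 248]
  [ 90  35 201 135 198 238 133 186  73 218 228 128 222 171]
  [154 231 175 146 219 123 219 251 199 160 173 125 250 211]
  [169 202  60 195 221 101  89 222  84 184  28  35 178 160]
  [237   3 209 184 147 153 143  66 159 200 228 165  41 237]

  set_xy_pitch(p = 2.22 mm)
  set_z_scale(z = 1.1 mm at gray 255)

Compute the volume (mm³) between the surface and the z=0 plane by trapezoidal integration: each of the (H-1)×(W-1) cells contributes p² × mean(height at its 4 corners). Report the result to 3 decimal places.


206.980

height_mm = gray/255 × 1.1; cell vol = 2.22² × mean(4 corners)
unit = 2.22² × 1.1 / (4×255) = 0.00531494 mm³ per gray-sum
row 0: Σ corner-gray over 13 cells = 6552  → 34.8235
row 1: Σ corner-gray over 13 cells = 7402  → 39.3412
row 2: Σ corner-gray over 13 cells = 9158  → 48.6742
row 3: Σ corner-gray over 13 cells = 8434  → 44.8262
row 4: Σ corner-gray over 13 cells = 7397  → 39.3146
Σ rows: total corner-gray = 38943  → 206.9798 mm³


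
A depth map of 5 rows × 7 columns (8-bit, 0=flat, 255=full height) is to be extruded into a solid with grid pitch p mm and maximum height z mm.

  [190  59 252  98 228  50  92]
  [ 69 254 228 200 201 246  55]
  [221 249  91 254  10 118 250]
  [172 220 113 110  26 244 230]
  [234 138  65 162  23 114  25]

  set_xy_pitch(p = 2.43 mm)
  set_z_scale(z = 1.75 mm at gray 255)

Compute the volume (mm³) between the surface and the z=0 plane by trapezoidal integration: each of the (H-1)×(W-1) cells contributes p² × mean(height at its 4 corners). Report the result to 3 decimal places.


height_mm = gray/255 × 1.75; cell vol = 2.43² × mean(4 corners)
unit = 2.43² × 1.75 / (4×255) = 0.010131 mm³ per gray-sum
row 0: Σ corner-gray over 6 cells = 4038  → 40.9088
row 1: Σ corner-gray over 6 cells = 4297  → 43.5327
row 2: Σ corner-gray over 6 cells = 3743  → 37.9202
row 3: Σ corner-gray over 6 cells = 3091  → 31.3148
Σ rows: total corner-gray = 15169  → 153.6765 mm³

153.676


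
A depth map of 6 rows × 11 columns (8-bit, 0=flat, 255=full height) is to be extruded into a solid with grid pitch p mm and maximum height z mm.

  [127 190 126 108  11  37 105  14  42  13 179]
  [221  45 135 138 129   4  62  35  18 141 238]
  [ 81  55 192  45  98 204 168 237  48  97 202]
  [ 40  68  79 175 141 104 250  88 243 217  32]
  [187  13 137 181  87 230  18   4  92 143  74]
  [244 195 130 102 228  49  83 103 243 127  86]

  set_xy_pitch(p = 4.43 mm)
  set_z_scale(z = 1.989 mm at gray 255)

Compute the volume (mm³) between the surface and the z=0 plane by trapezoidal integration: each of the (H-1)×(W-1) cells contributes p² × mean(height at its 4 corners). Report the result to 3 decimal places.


height_mm = gray/255 × 1.989; cell vol = 4.43² × mean(4 corners)
unit = 4.43² × 1.989 / (4×255) = 0.0382686 mm³ per gray-sum
row 0: Σ corner-gray over 10 cells = 3471  → 132.8302
row 1: Σ corner-gray over 10 cells = 4444  → 170.0655
row 2: Σ corner-gray over 10 cells = 5373  → 205.6169
row 3: Σ corner-gray over 10 cells = 4873  → 186.4827
row 4: Σ corner-gray over 10 cells = 4921  → 188.3196
Σ rows: total corner-gray = 23082  → 883.3148 mm³

883.315


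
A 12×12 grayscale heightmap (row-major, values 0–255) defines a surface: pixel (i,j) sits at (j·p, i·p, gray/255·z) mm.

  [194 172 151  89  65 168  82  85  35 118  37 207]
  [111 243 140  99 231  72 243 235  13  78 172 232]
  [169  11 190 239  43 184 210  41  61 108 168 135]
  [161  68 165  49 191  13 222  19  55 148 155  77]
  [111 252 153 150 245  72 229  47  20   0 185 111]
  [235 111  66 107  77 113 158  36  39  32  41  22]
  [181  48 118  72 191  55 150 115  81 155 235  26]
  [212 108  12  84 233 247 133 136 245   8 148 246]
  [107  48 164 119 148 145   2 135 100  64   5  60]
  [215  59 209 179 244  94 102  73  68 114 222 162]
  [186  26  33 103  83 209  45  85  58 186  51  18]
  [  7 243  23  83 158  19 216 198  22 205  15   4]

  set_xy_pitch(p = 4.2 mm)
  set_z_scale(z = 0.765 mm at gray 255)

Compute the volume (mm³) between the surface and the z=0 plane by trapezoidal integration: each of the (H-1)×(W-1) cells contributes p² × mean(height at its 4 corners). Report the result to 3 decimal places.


height_mm = gray/255 × 0.765; cell vol = 4.2² × mean(4 corners)
unit = 4.2² × 0.765 / (4×255) = 0.01323 mm³ per gray-sum
row 0: Σ corner-gray over 11 cells = 5800  → 76.7340
row 1: Σ corner-gray over 11 cells = 6209  → 82.1451
row 2: Σ corner-gray over 11 cells = 5222  → 69.0871
row 3: Σ corner-gray over 11 cells = 5336  → 70.5953
row 4: Σ corner-gray over 11 cells = 4745  → 62.7764
row 5: Σ corner-gray over 11 cells = 4464  → 59.0587
row 6: Σ corner-gray over 11 cells = 5813  → 76.9060
row 7: Σ corner-gray over 11 cells = 5193  → 68.7034
row 8: Σ corner-gray over 11 cells = 5132  → 67.8964
row 9: Σ corner-gray over 11 cells = 5067  → 67.0364
row 10: Σ corner-gray over 11 cells = 4337  → 57.3785
Σ rows: total corner-gray = 57318  → 758.3171 mm³

758.317


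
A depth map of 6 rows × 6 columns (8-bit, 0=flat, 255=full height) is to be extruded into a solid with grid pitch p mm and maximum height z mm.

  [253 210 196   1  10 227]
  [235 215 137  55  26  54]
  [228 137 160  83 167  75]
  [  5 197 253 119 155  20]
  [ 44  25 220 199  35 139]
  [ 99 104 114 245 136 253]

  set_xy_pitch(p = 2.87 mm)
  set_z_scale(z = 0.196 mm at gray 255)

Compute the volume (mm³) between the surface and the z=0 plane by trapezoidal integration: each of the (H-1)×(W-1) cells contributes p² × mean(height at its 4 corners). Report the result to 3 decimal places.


height_mm = gray/255 × 0.196; cell vol = 2.87² × mean(4 corners)
unit = 2.87² × 0.196 / (4×255) = 0.00158278 mm³ per gray-sum
row 0: Σ corner-gray over 5 cells = 2469  → 3.9079
row 1: Σ corner-gray over 5 cells = 2552  → 4.0392
row 2: Σ corner-gray over 5 cells = 2870  → 4.5426
row 3: Σ corner-gray over 5 cells = 2614  → 4.1374
row 4: Σ corner-gray over 5 cells = 2691  → 4.2593
Σ rows: total corner-gray = 13196  → 20.8863 mm³

20.886


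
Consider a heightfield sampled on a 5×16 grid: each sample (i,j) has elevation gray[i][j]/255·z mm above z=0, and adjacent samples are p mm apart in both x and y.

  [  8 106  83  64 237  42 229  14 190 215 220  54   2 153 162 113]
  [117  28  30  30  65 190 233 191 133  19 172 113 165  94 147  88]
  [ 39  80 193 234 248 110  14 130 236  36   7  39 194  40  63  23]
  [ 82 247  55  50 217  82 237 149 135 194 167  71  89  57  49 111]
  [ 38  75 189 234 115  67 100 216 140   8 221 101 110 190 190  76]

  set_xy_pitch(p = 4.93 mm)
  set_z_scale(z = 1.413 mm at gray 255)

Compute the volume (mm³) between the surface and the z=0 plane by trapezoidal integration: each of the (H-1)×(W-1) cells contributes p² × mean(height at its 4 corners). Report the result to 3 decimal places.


967.693

height_mm = gray/255 × 1.413; cell vol = 4.93² × mean(4 corners)
unit = 4.93² × 1.413 / (4×255) = 0.0336694 mm³ per gray-sum
row 0: Σ corner-gray over 15 cells = 7088  → 238.6490
row 1: Σ corner-gray over 15 cells = 6735  → 226.7636
row 2: Σ corner-gray over 15 cells = 7101  → 239.0867
row 3: Σ corner-gray over 15 cells = 7817  → 263.1940
Σ rows: total corner-gray = 28741  → 967.6932 mm³


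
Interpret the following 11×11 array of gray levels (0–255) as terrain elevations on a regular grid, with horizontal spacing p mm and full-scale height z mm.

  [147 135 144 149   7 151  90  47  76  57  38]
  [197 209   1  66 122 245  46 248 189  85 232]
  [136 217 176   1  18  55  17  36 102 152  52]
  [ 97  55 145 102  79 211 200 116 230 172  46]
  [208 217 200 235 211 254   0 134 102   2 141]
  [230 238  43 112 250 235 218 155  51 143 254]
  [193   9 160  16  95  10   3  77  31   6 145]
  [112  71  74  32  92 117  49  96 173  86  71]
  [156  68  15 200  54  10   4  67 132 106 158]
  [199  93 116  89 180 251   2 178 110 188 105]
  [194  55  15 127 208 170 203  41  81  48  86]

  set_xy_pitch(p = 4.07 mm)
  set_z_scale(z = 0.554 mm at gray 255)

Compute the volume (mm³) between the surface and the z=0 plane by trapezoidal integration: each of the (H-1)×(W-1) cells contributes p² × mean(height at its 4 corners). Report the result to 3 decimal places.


height_mm = gray/255 × 0.554; cell vol = 4.07² × mean(4 corners)
unit = 4.07² × 0.554 / (4×255) = 0.00899701 mm³ per gray-sum
row 0: Σ corner-gray over 10 cells = 4748  → 42.7178
row 1: Σ corner-gray over 10 cells = 4587  → 41.2693
row 2: Σ corner-gray over 10 cells = 4499  → 40.4776
row 3: Σ corner-gray over 10 cells = 5822  → 52.3806
row 4: Σ corner-gray over 10 cells = 6433  → 57.8778
row 5: Σ corner-gray over 10 cells = 4526  → 40.7205
row 6: Σ corner-gray over 10 cells = 2915  → 26.2263
row 7: Σ corner-gray over 10 cells = 3389  → 30.4909
row 8: Σ corner-gray over 10 cells = 4344  → 39.0830
row 9: Σ corner-gray over 10 cells = 4894  → 44.0314
Σ rows: total corner-gray = 46157  → 415.2752 mm³

415.275


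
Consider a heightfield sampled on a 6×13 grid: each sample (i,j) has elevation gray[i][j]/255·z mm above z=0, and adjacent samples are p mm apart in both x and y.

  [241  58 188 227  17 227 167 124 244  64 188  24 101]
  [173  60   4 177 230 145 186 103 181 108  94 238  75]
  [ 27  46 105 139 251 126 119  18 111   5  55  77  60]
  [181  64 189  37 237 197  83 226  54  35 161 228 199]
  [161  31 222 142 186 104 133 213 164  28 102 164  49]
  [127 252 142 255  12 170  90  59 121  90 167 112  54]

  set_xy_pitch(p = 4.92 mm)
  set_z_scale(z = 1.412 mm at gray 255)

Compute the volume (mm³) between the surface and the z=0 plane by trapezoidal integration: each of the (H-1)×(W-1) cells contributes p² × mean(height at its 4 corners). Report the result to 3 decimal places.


1028.097

height_mm = gray/255 × 1.412; cell vol = 4.92² × mean(4 corners)
unit = 4.92² × 1.412 / (4×255) = 0.0335093 mm³ per gray-sum
row 0: Σ corner-gray over 12 cells = 6698  → 224.4450
row 1: Σ corner-gray over 12 cells = 5491  → 183.9993
row 2: Σ corner-gray over 12 cells = 5593  → 187.4172
row 3: Σ corner-gray over 12 cells = 6590  → 220.8260
row 4: Σ corner-gray over 12 cells = 6309  → 211.4099
Σ rows: total corner-gray = 30681  → 1028.0974 mm³


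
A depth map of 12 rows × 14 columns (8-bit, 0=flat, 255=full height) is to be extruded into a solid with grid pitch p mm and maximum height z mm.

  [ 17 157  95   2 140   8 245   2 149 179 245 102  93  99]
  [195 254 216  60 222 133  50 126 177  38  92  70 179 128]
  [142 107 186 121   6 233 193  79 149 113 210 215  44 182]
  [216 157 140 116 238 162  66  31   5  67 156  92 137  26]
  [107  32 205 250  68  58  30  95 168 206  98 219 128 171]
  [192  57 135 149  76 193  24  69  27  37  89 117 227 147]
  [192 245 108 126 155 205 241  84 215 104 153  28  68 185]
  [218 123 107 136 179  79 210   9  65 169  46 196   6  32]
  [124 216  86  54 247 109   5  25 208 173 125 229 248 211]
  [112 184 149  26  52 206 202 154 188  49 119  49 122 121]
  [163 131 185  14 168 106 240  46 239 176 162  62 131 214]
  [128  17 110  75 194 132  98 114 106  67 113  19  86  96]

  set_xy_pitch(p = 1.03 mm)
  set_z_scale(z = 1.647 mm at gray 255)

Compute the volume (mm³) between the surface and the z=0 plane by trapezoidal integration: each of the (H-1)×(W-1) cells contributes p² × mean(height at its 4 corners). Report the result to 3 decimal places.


height_mm = gray/255 × 1.647; cell vol = 1.03² × mean(4 corners)
unit = 1.03² × 1.647 / (4×255) = 0.00171304 mm³ per gray-sum
row 0: Σ corner-gray over 13 cells = 6507  → 11.1468
row 1: Σ corner-gray over 13 cells = 7193  → 12.3219
row 2: Σ corner-gray over 13 cells = 6612  → 11.3266
row 3: Σ corner-gray over 13 cells = 6368  → 10.9086
row 4: Σ corner-gray over 13 cells = 6131  → 10.5027
row 5: Σ corner-gray over 13 cells = 6580  → 11.2718
row 6: Σ corner-gray over 13 cells = 6741  → 11.5476
row 7: Σ corner-gray over 13 cells = 6685  → 11.4517
row 8: Σ corner-gray over 13 cells = 7018  → 12.0221
row 9: Σ corner-gray over 13 cells = 6930  → 11.8714
row 10: Σ corner-gray over 13 cells = 6183  → 10.5917
Σ rows: total corner-gray = 72948  → 124.9629 mm³

124.963


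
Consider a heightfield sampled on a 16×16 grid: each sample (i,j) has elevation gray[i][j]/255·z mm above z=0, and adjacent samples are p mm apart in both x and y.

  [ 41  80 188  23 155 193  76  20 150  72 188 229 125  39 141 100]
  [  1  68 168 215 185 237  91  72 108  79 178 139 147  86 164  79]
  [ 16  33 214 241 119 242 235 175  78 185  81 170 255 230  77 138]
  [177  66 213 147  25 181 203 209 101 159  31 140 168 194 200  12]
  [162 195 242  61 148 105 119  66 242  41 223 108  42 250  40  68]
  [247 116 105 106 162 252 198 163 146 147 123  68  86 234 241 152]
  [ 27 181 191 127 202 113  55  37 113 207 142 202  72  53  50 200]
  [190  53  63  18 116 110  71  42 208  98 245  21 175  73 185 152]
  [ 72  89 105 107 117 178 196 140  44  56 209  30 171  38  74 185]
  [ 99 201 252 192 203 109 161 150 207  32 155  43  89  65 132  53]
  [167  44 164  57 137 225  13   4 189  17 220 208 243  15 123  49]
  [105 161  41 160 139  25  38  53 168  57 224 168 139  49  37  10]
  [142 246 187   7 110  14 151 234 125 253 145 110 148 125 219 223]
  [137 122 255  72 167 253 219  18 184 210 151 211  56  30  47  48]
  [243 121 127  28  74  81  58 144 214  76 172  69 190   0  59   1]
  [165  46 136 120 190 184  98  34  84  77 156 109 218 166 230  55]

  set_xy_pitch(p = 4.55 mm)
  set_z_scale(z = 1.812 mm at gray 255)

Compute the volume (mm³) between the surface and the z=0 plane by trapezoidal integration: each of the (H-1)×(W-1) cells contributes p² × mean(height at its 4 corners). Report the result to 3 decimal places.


height_mm = gray/255 × 1.812; cell vol = 4.55² × mean(4 corners)
unit = 4.55² × 1.812 / (4×255) = 0.0367774 mm³ per gray-sum
row 0: Σ corner-gray over 15 cells = 7453  → 274.1018
row 1: Σ corner-gray over 15 cells = 8778  → 322.8319
row 2: Σ corner-gray over 15 cells = 9087  → 334.1961
row 3: Σ corner-gray over 15 cells = 8257  → 303.6708
row 4: Σ corner-gray over 15 cells = 8687  → 319.4851
row 5: Σ corner-gray over 15 cells = 8410  → 309.2978
row 6: Σ corner-gray over 15 cells = 7015  → 257.9933
row 7: Σ corner-gray over 15 cells = 6663  → 245.0477
row 8: Σ corner-gray over 15 cells = 7499  → 275.7936
row 9: Σ corner-gray over 15 cells = 7668  → 282.0090
row 10: Σ corner-gray over 15 cells = 6567  → 241.5171
row 11: Σ corner-gray over 15 cells = 7546  → 277.5221
row 12: Σ corner-gray over 15 cells = 8688  → 319.5219
row 13: Σ corner-gray over 15 cells = 7245  → 266.4521
row 14: Σ corner-gray over 15 cells = 6986  → 256.9268
Σ rows: total corner-gray = 116549  → 4286.3671 mm³

4286.367
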